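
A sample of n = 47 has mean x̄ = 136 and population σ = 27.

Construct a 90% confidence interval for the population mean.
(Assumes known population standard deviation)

Confidence level: 90%, α = 0.1
z_0.05 = 1.645
SE = σ/√n = 27/√47 = 3.9384
Margin of error = 1.645 × 3.9384 = 6.4787
CI: x̄ ± margin = 136 ± 6.4787
CI: (129.5213, 142.4787)

Answer: (129.5213, 142.4787)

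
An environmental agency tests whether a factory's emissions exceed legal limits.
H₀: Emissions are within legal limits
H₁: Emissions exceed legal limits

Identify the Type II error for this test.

Answer: Failing to cite a factory whose emissions actually exceed the limit

Derivation:
A Type I error (probability α) occurs when we reject a true H₀.
A Type II error (probability β) occurs when we fail to reject a false H₀.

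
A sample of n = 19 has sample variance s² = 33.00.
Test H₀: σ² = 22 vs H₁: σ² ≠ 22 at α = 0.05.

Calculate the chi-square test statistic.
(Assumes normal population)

Answer: χ² = 27.0000, fail to reject H₀

Derivation:
df = n - 1 = 18
χ² = (n-1)s²/σ₀² = 18×33.00/22 = 27.0000
Critical values: χ²_{0.975,18} = 8.231, χ²_{0.025,18} = 31.526
Rejection region: χ² < 8.231 or χ² > 31.526
Decision: fail to reject H₀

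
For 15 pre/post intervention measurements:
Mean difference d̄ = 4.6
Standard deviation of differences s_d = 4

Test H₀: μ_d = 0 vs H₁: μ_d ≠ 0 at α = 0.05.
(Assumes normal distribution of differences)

Answer: t = 4.4539, reject H₀

Derivation:
df = n - 1 = 14
SE = s_d/√n = 4/√15 = 1.0328
t = d̄/SE = 4.6/1.0328 = 4.4539
Critical value: t_{0.025,14} = ±2.145
p-value ≈ 0.0005
Decision: reject H₀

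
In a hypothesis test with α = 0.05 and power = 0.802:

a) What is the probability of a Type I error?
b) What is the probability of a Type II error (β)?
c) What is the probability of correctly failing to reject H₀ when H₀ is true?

a) Type I error probability = α = 0.05
b) Power = P(reject H₀ | H₁ true) = 1 - β = 0.802, so Type II error probability = β = 1 - Power = 0.198
c) P(fail to reject H₀ | H₀ true) = 1 - α = 0.95

Answer: a) 0.05, b) 0.198, c) 0.95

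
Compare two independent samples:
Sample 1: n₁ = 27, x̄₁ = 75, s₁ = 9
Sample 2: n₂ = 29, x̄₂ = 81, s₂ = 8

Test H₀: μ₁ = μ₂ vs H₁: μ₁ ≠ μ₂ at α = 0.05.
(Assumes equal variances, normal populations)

Pooled variance: s²_p = [26×9² + 28×8²]/(54) = 72.1852
s_p = 8.4962
SE = s_p×√(1/n₁ + 1/n₂) = 8.4962×√(1/27 + 1/29) = 2.2722
t = (x̄₁ - x̄₂)/SE = (75 - 81)/2.2722 = -2.6406
df = 54, t-critical = ±2.005
Decision: reject H₀

Answer: t = -2.6406, reject H₀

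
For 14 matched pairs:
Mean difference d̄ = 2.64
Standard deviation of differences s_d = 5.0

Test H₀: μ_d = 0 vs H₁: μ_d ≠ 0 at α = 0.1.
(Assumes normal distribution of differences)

df = n - 1 = 13
SE = s_d/√n = 5.0/√14 = 1.3363
t = d̄/SE = 2.64/1.3363 = 1.9756
Critical value: t_{0.05,13} = ±1.771
p-value ≈ 0.0698
Decision: reject H₀

Answer: t = 1.9756, reject H₀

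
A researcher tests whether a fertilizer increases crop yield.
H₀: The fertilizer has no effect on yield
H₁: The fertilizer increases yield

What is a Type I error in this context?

Type I error (α): Rejecting H₀ when H₀ is true
Type II error (β): Failing to reject H₀ when H₁ is true

Answer: Concluding the fertilizer works when it doesn't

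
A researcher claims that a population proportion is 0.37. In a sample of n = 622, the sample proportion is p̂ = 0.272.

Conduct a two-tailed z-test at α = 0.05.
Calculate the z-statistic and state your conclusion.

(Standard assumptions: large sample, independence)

Answer: z = -5.0622, reject H₀

Derivation:
H₀: p = 0.37, H₁: p ≠ 0.37
Standard error: SE = √(p₀(1-p₀)/n) = √(0.37×0.63/622) = 0.019359
z-statistic: z = (p̂ - p₀)/SE = (0.272 - 0.37)/0.019359 = -5.0622
Critical value: z_0.025 = ±1.960
p-value < 0.0001
Decision: reject H₀ at α = 0.05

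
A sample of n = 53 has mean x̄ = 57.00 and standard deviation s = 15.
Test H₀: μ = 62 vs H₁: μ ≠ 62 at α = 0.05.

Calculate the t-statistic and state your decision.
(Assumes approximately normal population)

df = n - 1 = 52
SE = s/√n = 15/√53 = 2.0604
t = (x̄ - μ₀)/SE = (57.00 - 62)/2.0604 = -2.4267
Critical value: t_{0.025,52} = ±2.007
p-value ≈ 0.0187
Decision: reject H₀

Answer: t = -2.4267, reject H₀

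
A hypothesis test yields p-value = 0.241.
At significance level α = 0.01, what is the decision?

Compare p-value to α:
0.241 ≥ 0.01
Decision: fail to reject H₀

Answer: fail to reject H₀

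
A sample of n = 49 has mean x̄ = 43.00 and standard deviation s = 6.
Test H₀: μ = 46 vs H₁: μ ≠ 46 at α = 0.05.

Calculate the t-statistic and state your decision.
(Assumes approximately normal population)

Answer: t = -3.5002, reject H₀

Derivation:
df = n - 1 = 48
SE = s/√n = 6/√49 = 0.8571
t = (x̄ - μ₀)/SE = (43.00 - 46)/0.8571 = -3.5002
Critical value: t_{0.025,48} = ±2.011
p-value ≈ 0.0010
Decision: reject H₀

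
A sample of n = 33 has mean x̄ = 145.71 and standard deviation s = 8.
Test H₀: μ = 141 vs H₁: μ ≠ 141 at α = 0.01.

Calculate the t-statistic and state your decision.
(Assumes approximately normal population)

Answer: t = 3.3822, reject H₀

Derivation:
df = n - 1 = 32
SE = s/√n = 8/√33 = 1.3926
t = (x̄ - μ₀)/SE = (145.71 - 141)/1.3926 = 3.3822
Critical value: t_{0.005,32} = ±2.738
p-value ≈ 0.0019
Decision: reject H₀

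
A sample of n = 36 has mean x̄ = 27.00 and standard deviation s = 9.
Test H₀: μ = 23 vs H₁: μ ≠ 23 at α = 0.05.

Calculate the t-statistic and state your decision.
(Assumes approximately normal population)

Answer: t = 2.6667, reject H₀

Derivation:
df = n - 1 = 35
SE = s/√n = 9/√36 = 1.5000
t = (x̄ - μ₀)/SE = (27.00 - 23)/1.5000 = 2.6667
Critical value: t_{0.025,35} = ±2.030
p-value ≈ 0.0115
Decision: reject H₀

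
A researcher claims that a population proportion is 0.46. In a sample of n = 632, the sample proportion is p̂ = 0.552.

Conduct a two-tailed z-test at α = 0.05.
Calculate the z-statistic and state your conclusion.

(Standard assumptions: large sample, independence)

Answer: z = 4.6406, reject H₀

Derivation:
H₀: p = 0.46, H₁: p ≠ 0.46
Standard error: SE = √(p₀(1-p₀)/n) = √(0.46×0.54/632) = 0.019825
z-statistic: z = (p̂ - p₀)/SE = (0.552 - 0.46)/0.019825 = 4.6406
Critical value: z_0.025 = ±1.960
p-value < 0.0001
Decision: reject H₀ at α = 0.05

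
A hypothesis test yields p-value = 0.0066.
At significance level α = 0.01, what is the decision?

Compare p-value to α:
0.0066 < 0.01
Decision: reject H₀

Answer: reject H₀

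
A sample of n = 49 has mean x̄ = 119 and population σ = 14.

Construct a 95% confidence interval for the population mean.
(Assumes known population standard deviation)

Confidence level: 95%, α = 0.05
z_0.025 = 1.960
SE = σ/√n = 14/√49 = 2.0000
Margin of error = 1.960 × 2.0000 = 3.9200
CI: x̄ ± margin = 119 ± 3.9200
CI: (115.0800, 122.9200)

Answer: (115.0800, 122.9200)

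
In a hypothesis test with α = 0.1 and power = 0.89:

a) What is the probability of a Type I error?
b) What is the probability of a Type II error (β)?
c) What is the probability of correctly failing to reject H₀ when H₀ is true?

a) Type I error probability = α = 0.1
b) Power = P(reject H₀ | H₁ true) = 1 - β = 0.89, so Type II error probability = β = 1 - Power = 0.11
c) P(fail to reject H₀ | H₀ true) = 1 - α = 0.9

Answer: a) 0.1, b) 0.11, c) 0.9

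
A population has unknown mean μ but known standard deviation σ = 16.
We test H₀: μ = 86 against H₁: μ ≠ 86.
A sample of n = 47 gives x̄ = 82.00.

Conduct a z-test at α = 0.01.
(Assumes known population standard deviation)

Answer: z = -1.7139, fail to reject H₀

Derivation:
Standard error: SE = σ/√n = 16/√47 = 2.3338
z-statistic: z = (x̄ - μ₀)/SE = (82.00 - 86)/2.3338 = -1.7139
Critical value: ±2.576
p-value = 0.0865
Decision: fail to reject H₀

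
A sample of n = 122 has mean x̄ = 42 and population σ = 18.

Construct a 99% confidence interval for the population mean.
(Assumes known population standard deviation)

Answer: (37.8022, 46.1978)

Derivation:
Confidence level: 99%, α = 0.01
z_0.005 = 2.576
SE = σ/√n = 18/√122 = 1.6296
Margin of error = 2.576 × 1.6296 = 4.1978
CI: x̄ ± margin = 42 ± 4.1978
CI: (37.8022, 46.1978)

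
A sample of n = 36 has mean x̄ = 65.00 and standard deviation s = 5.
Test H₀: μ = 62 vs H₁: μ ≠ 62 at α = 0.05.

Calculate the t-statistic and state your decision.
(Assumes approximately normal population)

Answer: t = 3.6001, reject H₀

Derivation:
df = n - 1 = 35
SE = s/√n = 5/√36 = 0.8333
t = (x̄ - μ₀)/SE = (65.00 - 62)/0.8333 = 3.6001
Critical value: t_{0.025,35} = ±2.030
p-value ≈ 0.0010
Decision: reject H₀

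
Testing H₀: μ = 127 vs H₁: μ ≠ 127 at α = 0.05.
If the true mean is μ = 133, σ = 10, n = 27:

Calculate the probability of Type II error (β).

Answer: β ≈ 0.1235

Derivation:
SE = σ/√n = 10/√27 = 1.9245
Critical values: μ₀ ± z_0.025×SE = 127 ± 1.960×1.9245
Acceptance region: (123.2280, 130.7720)
Under H₁ (μ = 133): z_high = (130.7720 - 133)/1.9245 = -1.1577, z_low = (123.2280 - 133)/1.9245 = -5.0777
β = P(not reject | H₁) = Φ(-1.1577) - Φ(-5.0777) ≈ 0.1235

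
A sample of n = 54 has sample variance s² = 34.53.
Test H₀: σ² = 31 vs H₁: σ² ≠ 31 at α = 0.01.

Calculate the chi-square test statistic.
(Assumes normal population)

df = n - 1 = 53
χ² = (n-1)s²/σ₀² = 53×34.53/31 = 59.0352
Critical values: χ²_{0.995,53} = 30.230, χ²_{0.005,53} = 83.253
Rejection region: χ² < 30.230 or χ² > 83.253
Decision: fail to reject H₀

Answer: χ² = 59.0352, fail to reject H₀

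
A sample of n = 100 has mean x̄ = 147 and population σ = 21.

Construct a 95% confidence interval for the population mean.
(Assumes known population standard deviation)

Confidence level: 95%, α = 0.05
z_0.025 = 1.960
SE = σ/√n = 21/√100 = 2.1000
Margin of error = 1.960 × 2.1000 = 4.1160
CI: x̄ ± margin = 147 ± 4.1160
CI: (142.8840, 151.1160)

Answer: (142.8840, 151.1160)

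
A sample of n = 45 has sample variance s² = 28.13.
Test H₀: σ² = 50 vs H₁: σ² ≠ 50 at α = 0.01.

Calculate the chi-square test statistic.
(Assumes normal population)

Answer: χ² = 24.7544, fail to reject H₀

Derivation:
df = n - 1 = 44
χ² = (n-1)s²/σ₀² = 44×28.13/50 = 24.7544
Critical values: χ²_{0.995,44} = 23.584, χ²_{0.005,44} = 71.893
Rejection region: χ² < 23.584 or χ² > 71.893
Decision: fail to reject H₀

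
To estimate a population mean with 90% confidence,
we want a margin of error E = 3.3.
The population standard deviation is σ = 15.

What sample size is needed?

z_0.05 = 1.645
n = (z×σ/E)² = (1.645×15/3.3)²
n = 55.9096
Round up: n = 56

Answer: n = 56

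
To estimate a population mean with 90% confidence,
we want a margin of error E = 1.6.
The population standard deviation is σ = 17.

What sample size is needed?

z_0.05 = 1.645
n = (z×σ/E)² = (1.645×17/1.6)²
n = 305.4849
Round up: n = 306

Answer: n = 306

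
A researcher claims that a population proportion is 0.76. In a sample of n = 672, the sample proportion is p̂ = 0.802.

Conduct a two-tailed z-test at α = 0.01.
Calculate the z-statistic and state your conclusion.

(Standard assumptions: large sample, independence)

H₀: p = 0.76, H₁: p ≠ 0.76
Standard error: SE = √(p₀(1-p₀)/n) = √(0.76×0.24/672) = 0.016475
z-statistic: z = (p̂ - p₀)/SE = (0.802 - 0.76)/0.016475 = 2.5493
Critical value: z_0.005 = ±2.576
p-value = 0.0108
Decision: fail to reject H₀ at α = 0.01

Answer: z = 2.5493, fail to reject H₀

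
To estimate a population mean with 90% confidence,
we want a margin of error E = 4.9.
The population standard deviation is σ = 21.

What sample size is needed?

z_0.05 = 1.645
n = (z×σ/E)² = (1.645×21/4.9)²
n = 49.7025
Round up: n = 50

Answer: n = 50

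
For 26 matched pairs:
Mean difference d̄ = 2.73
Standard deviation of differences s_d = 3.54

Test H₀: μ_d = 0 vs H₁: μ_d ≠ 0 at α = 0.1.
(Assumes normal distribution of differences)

df = n - 1 = 25
SE = s_d/√n = 3.54/√26 = 0.6943
t = d̄/SE = 2.73/0.6943 = 3.9320
Critical value: t_{0.05,25} = ±1.708
p-value ≈ 0.0006
Decision: reject H₀

Answer: t = 3.9320, reject H₀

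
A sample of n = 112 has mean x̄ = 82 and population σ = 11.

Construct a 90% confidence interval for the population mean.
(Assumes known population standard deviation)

Confidence level: 90%, α = 0.1
z_0.05 = 1.645
SE = σ/√n = 11/√112 = 1.0394
Margin of error = 1.645 × 1.0394 = 1.7098
CI: x̄ ± margin = 82 ± 1.7098
CI: (80.2902, 83.7098)

Answer: (80.2902, 83.7098)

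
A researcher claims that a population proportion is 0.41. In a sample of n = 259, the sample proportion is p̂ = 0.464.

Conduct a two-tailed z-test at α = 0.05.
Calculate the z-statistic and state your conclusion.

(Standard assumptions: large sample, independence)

Answer: z = 1.7670, fail to reject H₀

Derivation:
H₀: p = 0.41, H₁: p ≠ 0.41
Standard error: SE = √(p₀(1-p₀)/n) = √(0.41×0.59/259) = 0.030561
z-statistic: z = (p̂ - p₀)/SE = (0.464 - 0.41)/0.030561 = 1.7670
Critical value: z_0.025 = ±1.960
p-value = 0.0772
Decision: fail to reject H₀ at α = 0.05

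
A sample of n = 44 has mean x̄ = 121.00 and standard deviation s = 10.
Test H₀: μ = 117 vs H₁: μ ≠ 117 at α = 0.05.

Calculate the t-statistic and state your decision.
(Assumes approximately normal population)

df = n - 1 = 43
SE = s/√n = 10/√44 = 1.5076
t = (x̄ - μ₀)/SE = (121.00 - 117)/1.5076 = 2.6532
Critical value: t_{0.025,43} = ±2.017
p-value ≈ 0.0111
Decision: reject H₀

Answer: t = 2.6532, reject H₀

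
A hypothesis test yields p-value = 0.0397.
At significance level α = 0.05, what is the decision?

Compare p-value to α:
0.0397 < 0.05
Decision: reject H₀

Answer: reject H₀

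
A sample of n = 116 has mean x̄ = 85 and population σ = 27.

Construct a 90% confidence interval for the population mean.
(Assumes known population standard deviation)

Answer: (80.8761, 89.1239)

Derivation:
Confidence level: 90%, α = 0.1
z_0.05 = 1.645
SE = σ/√n = 27/√116 = 2.5069
Margin of error = 1.645 × 2.5069 = 4.1239
CI: x̄ ± margin = 85 ± 4.1239
CI: (80.8761, 89.1239)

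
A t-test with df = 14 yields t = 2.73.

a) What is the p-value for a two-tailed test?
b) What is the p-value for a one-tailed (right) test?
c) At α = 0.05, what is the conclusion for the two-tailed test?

Answer: a) 0.0163, b) 0.0081, c) reject H₀

Derivation:
Using t-distribution with df = 14:
a) Two-tailed: p = 2×P(T > 2.73) = 0.0163
b) One-tailed: p = P(T > 2.73) = 0.0081
c) 0.0163 < 0.05, reject H₀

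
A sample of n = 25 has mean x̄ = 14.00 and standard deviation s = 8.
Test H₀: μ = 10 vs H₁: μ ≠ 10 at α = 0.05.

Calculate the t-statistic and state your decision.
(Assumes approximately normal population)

df = n - 1 = 24
SE = s/√n = 8/√25 = 1.6000
t = (x̄ - μ₀)/SE = (14.00 - 10)/1.6000 = 2.5000
Critical value: t_{0.025,24} = ±2.064
p-value ≈ 0.0197
Decision: reject H₀

Answer: t = 2.5000, reject H₀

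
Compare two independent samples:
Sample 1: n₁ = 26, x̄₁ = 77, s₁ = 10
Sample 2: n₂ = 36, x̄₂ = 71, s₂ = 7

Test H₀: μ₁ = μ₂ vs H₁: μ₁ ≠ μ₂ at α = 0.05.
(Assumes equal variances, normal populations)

Answer: t = 2.7815, reject H₀

Derivation:
Pooled variance: s²_p = [25×10² + 35×7²]/(60) = 70.2500
s_p = 8.3815
SE = s_p×√(1/n₁ + 1/n₂) = 8.3815×√(1/26 + 1/36) = 2.1571
t = (x̄₁ - x̄₂)/SE = (77 - 71)/2.1571 = 2.7815
df = 60, t-critical = ±2.000
Decision: reject H₀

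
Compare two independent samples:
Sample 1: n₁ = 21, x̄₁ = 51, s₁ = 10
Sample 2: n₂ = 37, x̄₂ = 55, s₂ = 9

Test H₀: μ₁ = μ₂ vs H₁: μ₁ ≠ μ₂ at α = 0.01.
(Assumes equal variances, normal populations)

Answer: t = -1.5626, fail to reject H₀

Derivation:
Pooled variance: s²_p = [20×10² + 36×9²]/(56) = 87.7857
s_p = 9.3694
SE = s_p×√(1/n₁ + 1/n₂) = 9.3694×√(1/21 + 1/37) = 2.5599
t = (x̄₁ - x̄₂)/SE = (51 - 55)/2.5599 = -1.5626
df = 56, t-critical = ±2.667
Decision: fail to reject H₀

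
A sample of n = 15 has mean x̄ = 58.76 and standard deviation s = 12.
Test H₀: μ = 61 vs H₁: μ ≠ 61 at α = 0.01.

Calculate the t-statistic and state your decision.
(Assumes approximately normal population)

Answer: t = -0.7230, fail to reject H₀

Derivation:
df = n - 1 = 14
SE = s/√n = 12/√15 = 3.0984
t = (x̄ - μ₀)/SE = (58.76 - 61)/3.0984 = -0.7230
Critical value: t_{0.005,14} = ±2.977
p-value ≈ 0.4816
Decision: fail to reject H₀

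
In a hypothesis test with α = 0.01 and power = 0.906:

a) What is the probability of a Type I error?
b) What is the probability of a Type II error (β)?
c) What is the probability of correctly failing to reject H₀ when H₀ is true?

a) Type I error probability = α = 0.01
b) Power = P(reject H₀ | H₁ true) = 1 - β = 0.906, so Type II error probability = β = 1 - Power = 0.094
c) P(fail to reject H₀ | H₀ true) = 1 - α = 0.99

Answer: a) 0.01, b) 0.094, c) 0.99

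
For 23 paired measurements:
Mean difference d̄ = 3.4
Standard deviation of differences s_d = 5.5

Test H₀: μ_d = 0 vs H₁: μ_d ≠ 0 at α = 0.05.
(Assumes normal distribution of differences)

df = n - 1 = 22
SE = s_d/√n = 5.5/√23 = 1.1468
t = d̄/SE = 3.4/1.1468 = 2.9648
Critical value: t_{0.025,22} = ±2.074
p-value ≈ 0.0072
Decision: reject H₀

Answer: t = 2.9648, reject H₀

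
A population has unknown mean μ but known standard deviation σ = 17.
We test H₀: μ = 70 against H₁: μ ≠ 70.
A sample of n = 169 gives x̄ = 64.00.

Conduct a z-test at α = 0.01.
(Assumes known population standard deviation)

Answer: z = -4.5882, reject H₀

Derivation:
Standard error: SE = σ/√n = 17/√169 = 1.3077
z-statistic: z = (x̄ - μ₀)/SE = (64.00 - 70)/1.3077 = -4.5882
Critical value: ±2.576
p-value < 0.0001
Decision: reject H₀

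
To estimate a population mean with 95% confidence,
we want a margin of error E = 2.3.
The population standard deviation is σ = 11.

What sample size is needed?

Answer: n = 88

Derivation:
z_0.025 = 1.960
n = (z×σ/E)² = (1.960×11/2.3)²
n = 87.8702
Round up: n = 88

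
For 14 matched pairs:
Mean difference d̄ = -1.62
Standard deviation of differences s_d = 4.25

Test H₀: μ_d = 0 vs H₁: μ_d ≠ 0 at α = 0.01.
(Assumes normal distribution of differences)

Answer: t = -1.4262, fail to reject H₀

Derivation:
df = n - 1 = 13
SE = s_d/√n = 4.25/√14 = 1.1359
t = d̄/SE = -1.62/1.1359 = -1.4262
Critical value: t_{0.005,13} = ±3.012
p-value ≈ 0.1774
Decision: fail to reject H₀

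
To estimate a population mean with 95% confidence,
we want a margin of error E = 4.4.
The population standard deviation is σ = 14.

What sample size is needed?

Answer: n = 39

Derivation:
z_0.025 = 1.960
n = (z×σ/E)² = (1.960×14/4.4)²
n = 38.8922
Round up: n = 39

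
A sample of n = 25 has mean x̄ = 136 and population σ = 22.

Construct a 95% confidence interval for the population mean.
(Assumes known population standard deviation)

Answer: (127.3760, 144.6240)

Derivation:
Confidence level: 95%, α = 0.05
z_0.025 = 1.960
SE = σ/√n = 22/√25 = 4.4000
Margin of error = 1.960 × 4.4000 = 8.6240
CI: x̄ ± margin = 136 ± 8.6240
CI: (127.3760, 144.6240)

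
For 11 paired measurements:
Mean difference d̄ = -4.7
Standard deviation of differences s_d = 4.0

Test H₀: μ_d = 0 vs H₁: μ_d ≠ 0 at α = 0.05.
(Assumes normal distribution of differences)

df = n - 1 = 10
SE = s_d/√n = 4.0/√11 = 1.2060
t = d̄/SE = -4.7/1.2060 = -3.8972
Critical value: t_{0.025,10} = ±2.228
p-value ≈ 0.0030
Decision: reject H₀

Answer: t = -3.8972, reject H₀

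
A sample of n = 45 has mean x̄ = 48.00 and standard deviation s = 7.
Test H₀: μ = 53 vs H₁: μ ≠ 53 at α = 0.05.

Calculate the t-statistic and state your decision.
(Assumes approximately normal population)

Answer: t = -4.7916, reject H₀

Derivation:
df = n - 1 = 44
SE = s/√n = 7/√45 = 1.0435
t = (x̄ - μ₀)/SE = (48.00 - 53)/1.0435 = -4.7916
Critical value: t_{0.025,44} = ±2.015
p-value < 0.0001
Decision: reject H₀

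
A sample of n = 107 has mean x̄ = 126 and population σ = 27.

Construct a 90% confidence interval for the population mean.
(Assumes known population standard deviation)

Confidence level: 90%, α = 0.1
z_0.05 = 1.645
SE = σ/√n = 27/√107 = 2.6102
Margin of error = 1.645 × 2.6102 = 4.2938
CI: x̄ ± margin = 126 ± 4.2938
CI: (121.7062, 130.2938)

Answer: (121.7062, 130.2938)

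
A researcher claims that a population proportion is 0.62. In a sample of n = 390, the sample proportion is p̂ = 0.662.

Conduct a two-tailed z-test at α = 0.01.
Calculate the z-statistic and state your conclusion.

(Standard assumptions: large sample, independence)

Answer: z = 1.7088, fail to reject H₀

Derivation:
H₀: p = 0.62, H₁: p ≠ 0.62
Standard error: SE = √(p₀(1-p₀)/n) = √(0.62×0.38/390) = 0.024578
z-statistic: z = (p̂ - p₀)/SE = (0.662 - 0.62)/0.024578 = 1.7088
Critical value: z_0.005 = ±2.576
p-value = 0.0875
Decision: fail to reject H₀ at α = 0.01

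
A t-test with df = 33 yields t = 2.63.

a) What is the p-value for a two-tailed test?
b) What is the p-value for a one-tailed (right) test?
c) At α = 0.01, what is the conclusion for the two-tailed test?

Using t-distribution with df = 33:
a) Two-tailed: p = 2×P(T > 2.63) = 0.0129
b) One-tailed: p = P(T > 2.63) = 0.0064
c) 0.0129 ≥ 0.01, fail to reject H₀

Answer: a) 0.0129, b) 0.0064, c) fail to reject H₀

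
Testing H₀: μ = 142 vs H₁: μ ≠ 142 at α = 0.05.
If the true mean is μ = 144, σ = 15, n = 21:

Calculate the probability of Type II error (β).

SE = σ/√n = 15/√21 = 3.2733
Critical values: μ₀ ± z_0.025×SE = 142 ± 1.960×3.2733
Acceptance region: (135.5843, 148.4157)
Under H₁ (μ = 144): z_high = (148.4157 - 144)/3.2733 = 1.3490, z_low = (135.5843 - 144)/3.2733 = -2.5710
β = P(not reject | H₁) = Φ(1.3490) - Φ(-2.5710) ≈ 0.9063

Answer: β ≈ 0.9063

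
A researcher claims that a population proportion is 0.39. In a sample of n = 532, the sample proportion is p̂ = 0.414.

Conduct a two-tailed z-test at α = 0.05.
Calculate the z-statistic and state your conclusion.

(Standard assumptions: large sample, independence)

Answer: z = 1.1349, fail to reject H₀

Derivation:
H₀: p = 0.39, H₁: p ≠ 0.39
Standard error: SE = √(p₀(1-p₀)/n) = √(0.39×0.61/532) = 0.021147
z-statistic: z = (p̂ - p₀)/SE = (0.414 - 0.39)/0.021147 = 1.1349
Critical value: z_0.025 = ±1.960
p-value = 0.2564
Decision: fail to reject H₀ at α = 0.05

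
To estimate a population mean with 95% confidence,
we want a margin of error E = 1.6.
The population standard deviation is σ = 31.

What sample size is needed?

Answer: n = 1443

Derivation:
z_0.025 = 1.960
n = (z×σ/E)² = (1.960×31/1.6)²
n = 1442.1006
Round up: n = 1443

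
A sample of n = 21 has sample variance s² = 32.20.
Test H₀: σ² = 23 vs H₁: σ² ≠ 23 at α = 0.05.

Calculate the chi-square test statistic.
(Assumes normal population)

df = n - 1 = 20
χ² = (n-1)s²/σ₀² = 20×32.20/23 = 28.0000
Critical values: χ²_{0.975,20} = 9.591, χ²_{0.025,20} = 34.170
Rejection region: χ² < 9.591 or χ² > 34.170
Decision: fail to reject H₀

Answer: χ² = 28.0000, fail to reject H₀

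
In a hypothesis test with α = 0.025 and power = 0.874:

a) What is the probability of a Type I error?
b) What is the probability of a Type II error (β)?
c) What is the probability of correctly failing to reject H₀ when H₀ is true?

Answer: a) 0.025, b) 0.126, c) 0.975

Derivation:
a) Type I error probability = α = 0.025
b) Power = P(reject H₀ | H₁ true) = 1 - β = 0.874, so Type II error probability = β = 1 - Power = 0.126
c) P(fail to reject H₀ | H₀ true) = 1 - α = 0.975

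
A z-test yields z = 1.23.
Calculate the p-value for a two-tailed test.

Answer: p-value ≈ 0.2187

Derivation:
For z = 1.23:
p = 2×P(Z > |1.23|) = 2×(1 - Φ(1.23)) = 0.2187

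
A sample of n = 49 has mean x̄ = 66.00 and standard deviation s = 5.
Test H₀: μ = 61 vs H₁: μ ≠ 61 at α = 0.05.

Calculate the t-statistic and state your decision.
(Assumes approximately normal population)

Answer: t = 6.9999, reject H₀

Derivation:
df = n - 1 = 48
SE = s/√n = 5/√49 = 0.7143
t = (x̄ - μ₀)/SE = (66.00 - 61)/0.7143 = 6.9999
Critical value: t_{0.025,48} = ±2.011
p-value < 0.0001
Decision: reject H₀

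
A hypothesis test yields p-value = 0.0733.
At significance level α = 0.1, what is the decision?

Compare p-value to α:
0.0733 < 0.1
Decision: reject H₀

Answer: reject H₀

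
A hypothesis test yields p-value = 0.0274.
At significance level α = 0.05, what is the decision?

Answer: reject H₀

Derivation:
Compare p-value to α:
0.0274 < 0.05
Decision: reject H₀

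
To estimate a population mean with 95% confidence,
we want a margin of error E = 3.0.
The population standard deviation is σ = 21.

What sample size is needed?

z_0.025 = 1.960
n = (z×σ/E)² = (1.960×21/3.0)²
n = 188.2384
Round up: n = 189

Answer: n = 189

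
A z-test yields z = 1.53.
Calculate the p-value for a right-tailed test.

Answer: p-value ≈ 0.0630

Derivation:
For z = 1.53:
p = P(Z > 1.53) = 1 - Φ(1.53) = 0.0630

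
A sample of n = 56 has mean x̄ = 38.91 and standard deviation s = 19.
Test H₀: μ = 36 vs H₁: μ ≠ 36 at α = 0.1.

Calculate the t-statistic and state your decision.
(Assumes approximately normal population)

Answer: t = 1.1461, fail to reject H₀

Derivation:
df = n - 1 = 55
SE = s/√n = 19/√56 = 2.5390
t = (x̄ - μ₀)/SE = (38.91 - 36)/2.5390 = 1.1461
Critical value: t_{0.05,55} = ±1.673
p-value ≈ 0.2567
Decision: fail to reject H₀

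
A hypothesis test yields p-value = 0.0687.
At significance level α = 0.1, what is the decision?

Answer: reject H₀

Derivation:
Compare p-value to α:
0.0687 < 0.1
Decision: reject H₀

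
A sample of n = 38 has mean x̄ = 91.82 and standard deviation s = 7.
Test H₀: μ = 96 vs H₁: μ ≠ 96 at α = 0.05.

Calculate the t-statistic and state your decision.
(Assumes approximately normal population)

Answer: t = -3.6812, reject H₀

Derivation:
df = n - 1 = 37
SE = s/√n = 7/√38 = 1.1355
t = (x̄ - μ₀)/SE = (91.82 - 96)/1.1355 = -3.6812
Critical value: t_{0.025,37} = ±2.026
p-value ≈ 0.0007
Decision: reject H₀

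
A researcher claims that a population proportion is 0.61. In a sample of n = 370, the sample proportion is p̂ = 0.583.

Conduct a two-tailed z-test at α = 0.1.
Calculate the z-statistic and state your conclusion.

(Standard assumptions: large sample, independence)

H₀: p = 0.61, H₁: p ≠ 0.61
Standard error: SE = √(p₀(1-p₀)/n) = √(0.61×0.39/370) = 0.025357
z-statistic: z = (p̂ - p₀)/SE = (0.583 - 0.61)/0.025357 = -1.0648
Critical value: z_0.05 = ±1.645
p-value = 0.2870
Decision: fail to reject H₀ at α = 0.1

Answer: z = -1.0648, fail to reject H₀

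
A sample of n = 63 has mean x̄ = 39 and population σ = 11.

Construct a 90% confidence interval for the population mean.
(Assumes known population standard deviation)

Confidence level: 90%, α = 0.1
z_0.05 = 1.645
SE = σ/√n = 11/√63 = 1.3859
Margin of error = 1.645 × 1.3859 = 2.2798
CI: x̄ ± margin = 39 ± 2.2798
CI: (36.7202, 41.2798)

Answer: (36.7202, 41.2798)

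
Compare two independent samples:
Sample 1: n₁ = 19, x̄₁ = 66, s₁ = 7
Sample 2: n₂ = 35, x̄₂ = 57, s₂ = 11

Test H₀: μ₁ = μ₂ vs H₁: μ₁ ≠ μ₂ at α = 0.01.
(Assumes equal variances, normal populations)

Pooled variance: s²_p = [18×7² + 34×11²]/(52) = 96.0769
s_p = 9.8019
SE = s_p×√(1/n₁ + 1/n₂) = 9.8019×√(1/19 + 1/35) = 2.7932
t = (x̄₁ - x̄₂)/SE = (66 - 57)/2.7932 = 3.2221
df = 52, t-critical = ±2.674
Decision: reject H₀

Answer: t = 3.2221, reject H₀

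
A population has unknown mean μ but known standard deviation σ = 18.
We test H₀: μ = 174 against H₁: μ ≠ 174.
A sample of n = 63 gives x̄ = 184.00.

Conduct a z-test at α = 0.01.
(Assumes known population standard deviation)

Answer: z = 4.4096, reject H₀

Derivation:
Standard error: SE = σ/√n = 18/√63 = 2.2678
z-statistic: z = (x̄ - μ₀)/SE = (184.00 - 174)/2.2678 = 4.4096
Critical value: ±2.576
p-value < 0.0001
Decision: reject H₀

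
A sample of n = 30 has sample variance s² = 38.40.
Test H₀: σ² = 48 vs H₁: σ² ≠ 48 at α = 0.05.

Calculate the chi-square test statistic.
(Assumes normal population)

Answer: χ² = 23.2000, fail to reject H₀

Derivation:
df = n - 1 = 29
χ² = (n-1)s²/σ₀² = 29×38.40/48 = 23.2000
Critical values: χ²_{0.975,29} = 16.047, χ²_{0.025,29} = 45.722
Rejection region: χ² < 16.047 or χ² > 45.722
Decision: fail to reject H₀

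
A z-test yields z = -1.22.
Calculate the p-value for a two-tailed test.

For z = -1.22:
p = 2×P(Z > |-1.22|) = 2×(1 - Φ(1.22)) = 0.2225

Answer: p-value ≈ 0.2225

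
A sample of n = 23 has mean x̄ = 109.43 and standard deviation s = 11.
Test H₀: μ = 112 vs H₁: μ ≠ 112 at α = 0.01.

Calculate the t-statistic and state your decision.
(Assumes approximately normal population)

Answer: t = -1.1205, fail to reject H₀

Derivation:
df = n - 1 = 22
SE = s/√n = 11/√23 = 2.2937
t = (x̄ - μ₀)/SE = (109.43 - 112)/2.2937 = -1.1205
Critical value: t_{0.005,22} = ±2.819
p-value ≈ 0.2746
Decision: fail to reject H₀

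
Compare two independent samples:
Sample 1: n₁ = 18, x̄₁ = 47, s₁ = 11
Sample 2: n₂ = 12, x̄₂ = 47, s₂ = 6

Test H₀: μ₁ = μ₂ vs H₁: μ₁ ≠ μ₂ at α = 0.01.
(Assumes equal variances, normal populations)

Pooled variance: s²_p = [17×11² + 11×6²]/(28) = 87.6071
s_p = 9.3599
SE = s_p×√(1/n₁ + 1/n₂) = 9.3599×√(1/18 + 1/12) = 3.4882
t = (x̄₁ - x̄₂)/SE = (47 - 47)/3.4882 = 0.0000
df = 28, t-critical = ±2.763
Decision: fail to reject H₀

Answer: t = 0.0000, fail to reject H₀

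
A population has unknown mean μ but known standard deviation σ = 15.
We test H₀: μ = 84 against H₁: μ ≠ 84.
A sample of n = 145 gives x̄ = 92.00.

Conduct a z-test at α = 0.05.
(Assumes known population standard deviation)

Answer: z = 6.4221, reject H₀

Derivation:
Standard error: SE = σ/√n = 15/√145 = 1.2457
z-statistic: z = (x̄ - μ₀)/SE = (92.00 - 84)/1.2457 = 6.4221
Critical value: ±1.960
p-value < 0.0001
Decision: reject H₀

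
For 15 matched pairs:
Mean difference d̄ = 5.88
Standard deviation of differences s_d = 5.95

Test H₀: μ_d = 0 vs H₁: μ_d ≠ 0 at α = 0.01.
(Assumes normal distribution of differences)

Answer: t = 3.8274, reject H₀

Derivation:
df = n - 1 = 14
SE = s_d/√n = 5.95/√15 = 1.5363
t = d̄/SE = 5.88/1.5363 = 3.8274
Critical value: t_{0.005,14} = ±2.977
p-value ≈ 0.0018
Decision: reject H₀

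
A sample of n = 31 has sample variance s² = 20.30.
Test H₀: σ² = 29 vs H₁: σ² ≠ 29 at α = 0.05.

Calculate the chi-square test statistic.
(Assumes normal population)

Answer: χ² = 21.0000, fail to reject H₀

Derivation:
df = n - 1 = 30
χ² = (n-1)s²/σ₀² = 30×20.30/29 = 21.0000
Critical values: χ²_{0.975,30} = 16.791, χ²_{0.025,30} = 46.979
Rejection region: χ² < 16.791 or χ² > 46.979
Decision: fail to reject H₀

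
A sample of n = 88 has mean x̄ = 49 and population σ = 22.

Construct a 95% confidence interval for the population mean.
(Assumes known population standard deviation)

Confidence level: 95%, α = 0.05
z_0.025 = 1.960
SE = σ/√n = 22/√88 = 2.3452
Margin of error = 1.960 × 2.3452 = 4.5966
CI: x̄ ± margin = 49 ± 4.5966
CI: (44.4034, 53.5966)

Answer: (44.4034, 53.5966)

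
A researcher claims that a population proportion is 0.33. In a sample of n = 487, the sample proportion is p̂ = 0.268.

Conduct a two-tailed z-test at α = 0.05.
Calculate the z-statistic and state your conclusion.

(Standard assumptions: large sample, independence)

H₀: p = 0.33, H₁: p ≠ 0.33
Standard error: SE = √(p₀(1-p₀)/n) = √(0.33×0.67/487) = 0.021307
z-statistic: z = (p̂ - p₀)/SE = (0.268 - 0.33)/0.021307 = -2.9098
Critical value: z_0.025 = ±1.960
p-value = 0.0036
Decision: reject H₀ at α = 0.05

Answer: z = -2.9098, reject H₀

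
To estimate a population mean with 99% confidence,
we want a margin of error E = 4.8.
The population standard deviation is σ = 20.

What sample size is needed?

Answer: n = 116

Derivation:
z_0.005 = 2.576
n = (z×σ/E)² = (2.576×20/4.8)²
n = 115.2044
Round up: n = 116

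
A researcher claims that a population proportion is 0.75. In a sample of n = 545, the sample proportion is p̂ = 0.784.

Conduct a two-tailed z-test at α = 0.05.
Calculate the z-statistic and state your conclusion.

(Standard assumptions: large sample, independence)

Answer: z = 1.8331, fail to reject H₀

Derivation:
H₀: p = 0.75, H₁: p ≠ 0.75
Standard error: SE = √(p₀(1-p₀)/n) = √(0.75×0.25/545) = 0.018548
z-statistic: z = (p̂ - p₀)/SE = (0.784 - 0.75)/0.018548 = 1.8331
Critical value: z_0.025 = ±1.960
p-value = 0.0668
Decision: fail to reject H₀ at α = 0.05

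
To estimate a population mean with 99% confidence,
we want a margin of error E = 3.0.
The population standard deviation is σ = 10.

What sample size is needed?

Answer: n = 74

Derivation:
z_0.005 = 2.576
n = (z×σ/E)² = (2.576×10/3.0)²
n = 73.7308
Round up: n = 74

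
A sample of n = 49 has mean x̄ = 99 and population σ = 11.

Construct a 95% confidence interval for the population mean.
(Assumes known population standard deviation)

Answer: (95.9201, 102.0799)

Derivation:
Confidence level: 95%, α = 0.05
z_0.025 = 1.960
SE = σ/√n = 11/√49 = 1.5714
Margin of error = 1.960 × 1.5714 = 3.0799
CI: x̄ ± margin = 99 ± 3.0799
CI: (95.9201, 102.0799)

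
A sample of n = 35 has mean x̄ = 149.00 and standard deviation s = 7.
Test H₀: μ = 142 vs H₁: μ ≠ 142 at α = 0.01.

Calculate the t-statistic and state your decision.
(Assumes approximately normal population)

df = n - 1 = 34
SE = s/√n = 7/√35 = 1.1832
t = (x̄ - μ₀)/SE = (149.00 - 142)/1.1832 = 5.9162
Critical value: t_{0.005,34} = ±2.728
p-value < 0.0001
Decision: reject H₀

Answer: t = 5.9162, reject H₀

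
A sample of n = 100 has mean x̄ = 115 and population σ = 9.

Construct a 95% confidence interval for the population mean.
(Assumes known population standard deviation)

Confidence level: 95%, α = 0.05
z_0.025 = 1.960
SE = σ/√n = 9/√100 = 0.9000
Margin of error = 1.960 × 0.9000 = 1.7640
CI: x̄ ± margin = 115 ± 1.7640
CI: (113.2360, 116.7640)

Answer: (113.2360, 116.7640)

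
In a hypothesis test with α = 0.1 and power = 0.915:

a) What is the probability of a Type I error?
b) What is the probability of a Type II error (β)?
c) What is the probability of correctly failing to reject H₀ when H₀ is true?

Answer: a) 0.1, b) 0.085, c) 0.9

Derivation:
a) Type I error probability = α = 0.1
b) Power = P(reject H₀ | H₁ true) = 1 - β = 0.915, so Type II error probability = β = 1 - Power = 0.085
c) P(fail to reject H₀ | H₀ true) = 1 - α = 0.9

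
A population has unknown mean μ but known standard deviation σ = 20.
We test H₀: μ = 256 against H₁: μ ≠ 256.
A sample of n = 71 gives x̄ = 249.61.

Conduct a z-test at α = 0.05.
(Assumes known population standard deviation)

Standard error: SE = σ/√n = 20/√71 = 2.3736
z-statistic: z = (x̄ - μ₀)/SE = (249.61 - 256)/2.3736 = -2.6921
Critical value: ±1.960
p-value = 0.0071
Decision: reject H₀

Answer: z = -2.6921, reject H₀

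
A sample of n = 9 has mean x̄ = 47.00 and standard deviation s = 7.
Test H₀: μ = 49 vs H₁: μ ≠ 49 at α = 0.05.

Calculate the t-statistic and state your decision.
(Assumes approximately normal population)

Answer: t = -0.8572, fail to reject H₀

Derivation:
df = n - 1 = 8
SE = s/√n = 7/√9 = 2.3333
t = (x̄ - μ₀)/SE = (47.00 - 49)/2.3333 = -0.8572
Critical value: t_{0.025,8} = ±2.306
p-value ≈ 0.4163
Decision: fail to reject H₀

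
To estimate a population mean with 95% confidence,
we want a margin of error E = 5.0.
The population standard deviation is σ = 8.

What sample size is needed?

Answer: n = 10

Derivation:
z_0.025 = 1.960
n = (z×σ/E)² = (1.960×8/5.0)²
n = 9.8345
Round up: n = 10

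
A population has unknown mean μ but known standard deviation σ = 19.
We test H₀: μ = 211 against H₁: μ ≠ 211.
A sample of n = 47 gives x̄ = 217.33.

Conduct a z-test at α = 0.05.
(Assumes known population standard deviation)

Standard error: SE = σ/√n = 19/√47 = 2.7714
z-statistic: z = (x̄ - μ₀)/SE = (217.33 - 211)/2.7714 = 2.2840
Critical value: ±1.960
p-value = 0.0224
Decision: reject H₀

Answer: z = 2.2840, reject H₀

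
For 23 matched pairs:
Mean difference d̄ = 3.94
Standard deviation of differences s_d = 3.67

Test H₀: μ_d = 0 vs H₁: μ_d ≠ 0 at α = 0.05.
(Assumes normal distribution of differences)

df = n - 1 = 22
SE = s_d/√n = 3.67/√23 = 0.7652
t = d̄/SE = 3.94/0.7652 = 5.1490
Critical value: t_{0.025,22} = ±2.074
p-value < 0.0001
Decision: reject H₀

Answer: t = 5.1490, reject H₀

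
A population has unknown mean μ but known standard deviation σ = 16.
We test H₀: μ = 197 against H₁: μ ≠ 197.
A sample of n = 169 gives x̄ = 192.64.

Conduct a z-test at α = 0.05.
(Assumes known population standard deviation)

Standard error: SE = σ/√n = 16/√169 = 1.2308
z-statistic: z = (x̄ - μ₀)/SE = (192.64 - 197)/1.2308 = -3.5424
Critical value: ±1.960
p-value = 0.0004
Decision: reject H₀

Answer: z = -3.5424, reject H₀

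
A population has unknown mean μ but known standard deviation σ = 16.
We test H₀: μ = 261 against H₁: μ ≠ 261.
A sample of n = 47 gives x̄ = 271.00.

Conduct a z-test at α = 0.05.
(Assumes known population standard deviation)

Standard error: SE = σ/√n = 16/√47 = 2.3338
z-statistic: z = (x̄ - μ₀)/SE = (271.00 - 261)/2.3338 = 4.2849
Critical value: ±1.960
p-value < 0.0001
Decision: reject H₀

Answer: z = 4.2849, reject H₀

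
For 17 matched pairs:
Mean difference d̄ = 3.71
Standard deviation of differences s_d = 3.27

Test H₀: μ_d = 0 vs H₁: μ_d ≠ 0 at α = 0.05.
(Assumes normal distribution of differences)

Answer: t = 4.6778, reject H₀

Derivation:
df = n - 1 = 16
SE = s_d/√n = 3.27/√17 = 0.7931
t = d̄/SE = 3.71/0.7931 = 4.6778
Critical value: t_{0.025,16} = ±2.120
p-value ≈ 0.0003
Decision: reject H₀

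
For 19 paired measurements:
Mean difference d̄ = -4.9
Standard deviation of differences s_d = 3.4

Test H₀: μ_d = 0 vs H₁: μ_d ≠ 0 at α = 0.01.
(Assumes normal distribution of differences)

df = n - 1 = 18
SE = s_d/√n = 3.4/√19 = 0.7800
t = d̄/SE = -4.9/0.7800 = -6.2821
Critical value: t_{0.005,18} = ±2.878
p-value < 0.0001
Decision: reject H₀

Answer: t = -6.2821, reject H₀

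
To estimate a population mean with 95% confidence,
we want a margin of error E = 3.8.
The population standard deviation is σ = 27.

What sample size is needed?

Answer: n = 194

Derivation:
z_0.025 = 1.960
n = (z×σ/E)² = (1.960×27/3.8)²
n = 193.9423
Round up: n = 194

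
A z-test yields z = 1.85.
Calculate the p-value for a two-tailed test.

Answer: p-value ≈ 0.0643

Derivation:
For z = 1.85:
p = 2×P(Z > |1.85|) = 2×(1 - Φ(1.85)) = 0.0643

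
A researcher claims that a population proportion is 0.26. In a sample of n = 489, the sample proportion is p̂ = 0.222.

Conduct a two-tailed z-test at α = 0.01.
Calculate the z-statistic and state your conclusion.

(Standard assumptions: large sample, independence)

H₀: p = 0.26, H₁: p ≠ 0.26
Standard error: SE = √(p₀(1-p₀)/n) = √(0.26×0.74/489) = 0.019836
z-statistic: z = (p̂ - p₀)/SE = (0.222 - 0.26)/0.019836 = -1.9157
Critical value: z_0.005 = ±2.576
p-value = 0.0554
Decision: fail to reject H₀ at α = 0.01

Answer: z = -1.9157, fail to reject H₀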